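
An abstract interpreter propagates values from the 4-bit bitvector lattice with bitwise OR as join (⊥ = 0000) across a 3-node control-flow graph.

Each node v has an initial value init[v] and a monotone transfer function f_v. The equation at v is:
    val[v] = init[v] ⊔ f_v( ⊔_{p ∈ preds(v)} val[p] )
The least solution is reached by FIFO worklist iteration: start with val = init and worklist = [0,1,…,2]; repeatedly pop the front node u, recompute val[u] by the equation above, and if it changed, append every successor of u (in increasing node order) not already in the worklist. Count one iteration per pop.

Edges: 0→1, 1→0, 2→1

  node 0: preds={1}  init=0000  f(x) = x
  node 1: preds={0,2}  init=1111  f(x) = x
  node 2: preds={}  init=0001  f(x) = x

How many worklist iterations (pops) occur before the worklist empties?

3

Iteration log — 3 steps:
  step 1. node 0  ⊔preds=1111  new=1111  old=0000  +wl: 
  step 2. node 1  ⊔preds=1111  new=1111  stable
  step 3. node 2  ⊔preds=0000  new=0001  stable

Least fixpoint reached:
  node 0: 1111
  node 1: 1111
  node 2: 0001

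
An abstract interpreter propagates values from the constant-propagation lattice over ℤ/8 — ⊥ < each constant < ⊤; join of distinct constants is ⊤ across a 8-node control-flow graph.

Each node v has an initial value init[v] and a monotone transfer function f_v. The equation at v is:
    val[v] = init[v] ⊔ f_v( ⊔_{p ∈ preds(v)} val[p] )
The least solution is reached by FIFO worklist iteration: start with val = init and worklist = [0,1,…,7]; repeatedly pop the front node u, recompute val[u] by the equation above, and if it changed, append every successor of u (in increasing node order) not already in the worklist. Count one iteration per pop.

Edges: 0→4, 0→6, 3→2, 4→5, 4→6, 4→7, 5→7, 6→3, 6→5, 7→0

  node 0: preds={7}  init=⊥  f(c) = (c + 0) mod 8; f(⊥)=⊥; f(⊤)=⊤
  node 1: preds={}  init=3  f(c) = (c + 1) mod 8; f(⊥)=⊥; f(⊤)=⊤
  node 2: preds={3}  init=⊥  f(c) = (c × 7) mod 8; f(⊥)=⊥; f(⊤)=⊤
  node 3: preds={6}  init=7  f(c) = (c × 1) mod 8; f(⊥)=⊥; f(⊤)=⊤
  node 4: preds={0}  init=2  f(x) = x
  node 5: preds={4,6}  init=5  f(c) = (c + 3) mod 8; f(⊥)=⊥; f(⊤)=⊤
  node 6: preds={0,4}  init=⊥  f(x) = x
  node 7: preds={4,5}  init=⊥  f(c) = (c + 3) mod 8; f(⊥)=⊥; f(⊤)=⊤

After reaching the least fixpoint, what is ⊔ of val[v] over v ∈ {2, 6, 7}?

⊤

Iteration log — 17 steps:
  step 1. node 0  ⊔preds=⊥  new=⊥  stable
  step 2. node 1  ⊔preds=⊥  new=3  stable
  step 3. node 2  ⊔preds=7  new=1  old=⊥  +wl: 
  step 4. node 3  ⊔preds=⊥  new=7  stable
  step 5. node 4  ⊔preds=⊥  new=2  stable
  step 6. node 5  ⊔preds=2  new=5  stable
  step 7. node 6  ⊔preds=2  new=2  old=⊥  +wl: 3,5
  step 8. node 7  ⊔preds=⊤  new=⊤  old=⊥  +wl: 0
  step 9. node 3  ⊔preds=2  new=⊤  old=7  +wl: 2
  step 10. node 5  ⊔preds=2  new=5  stable
  step 11. node 0  ⊔preds=⊤  new=⊤  old=⊥  +wl: 4,6
  step 12. node 2  ⊔preds=⊤  new=⊤  old=1  +wl: 
  step 13. node 4  ⊔preds=⊤  new=⊤  old=2  +wl: 5,7
  step 14. node 6  ⊔preds=⊤  new=⊤  old=2  +wl: 3
  step 15. node 5  ⊔preds=⊤  new=⊤  old=5  +wl: 
  step 16. node 7  ⊔preds=⊤  new=⊤  stable
  step 17. node 3  ⊔preds=⊤  new=⊤  stable

Least fixpoint reached:
  node 0: ⊤
  node 1: 3
  node 2: ⊤
  node 3: ⊤
  node 4: ⊤
  node 5: ⊤
  node 6: ⊤
  node 7: ⊤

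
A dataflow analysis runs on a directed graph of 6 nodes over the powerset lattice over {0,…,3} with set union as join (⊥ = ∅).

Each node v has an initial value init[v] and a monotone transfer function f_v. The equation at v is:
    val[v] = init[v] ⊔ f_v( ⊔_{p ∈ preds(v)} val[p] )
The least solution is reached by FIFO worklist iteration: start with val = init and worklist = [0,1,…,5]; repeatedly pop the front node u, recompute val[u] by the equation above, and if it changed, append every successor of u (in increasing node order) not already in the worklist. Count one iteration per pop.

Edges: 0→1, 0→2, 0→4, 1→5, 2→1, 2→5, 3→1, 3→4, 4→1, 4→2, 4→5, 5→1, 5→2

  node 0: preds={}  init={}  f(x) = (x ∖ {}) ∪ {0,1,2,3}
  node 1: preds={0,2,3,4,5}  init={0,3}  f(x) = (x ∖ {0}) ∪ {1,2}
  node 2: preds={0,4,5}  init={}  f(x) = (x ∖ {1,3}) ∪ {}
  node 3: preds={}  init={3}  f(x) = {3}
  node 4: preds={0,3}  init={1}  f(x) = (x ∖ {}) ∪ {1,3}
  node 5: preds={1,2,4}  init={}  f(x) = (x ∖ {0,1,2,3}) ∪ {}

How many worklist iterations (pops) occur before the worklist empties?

8

Worklist (8 pops):
  #1 pop 0: in={} → {0,1,2,3} (was {}); enqueue []
  #2 pop 1: in={0,1,2,3} → {0,1,2,3} (was {0,3}); enqueue []
  #3 pop 2: in={0,1,2,3} → {0,2} (was {}); enqueue [1]
  #4 pop 3: in={} → {3} (no change)
  #5 pop 4: in={0,1,2,3} → {0,1,2,3} (was {1}); enqueue [2]
  #6 pop 5: in={0,1,2,3} → {} (no change)
  #7 pop 1: in={0,1,2,3} → {0,1,2,3} (no change)
  #8 pop 2: in={0,1,2,3} → {0,2} (no change)

Fixpoint:
  val[0] = {0,1,2,3}
  val[1] = {0,1,2,3}
  val[2] = {0,2}
  val[3] = {3}
  val[4] = {0,1,2,3}
  val[5] = {}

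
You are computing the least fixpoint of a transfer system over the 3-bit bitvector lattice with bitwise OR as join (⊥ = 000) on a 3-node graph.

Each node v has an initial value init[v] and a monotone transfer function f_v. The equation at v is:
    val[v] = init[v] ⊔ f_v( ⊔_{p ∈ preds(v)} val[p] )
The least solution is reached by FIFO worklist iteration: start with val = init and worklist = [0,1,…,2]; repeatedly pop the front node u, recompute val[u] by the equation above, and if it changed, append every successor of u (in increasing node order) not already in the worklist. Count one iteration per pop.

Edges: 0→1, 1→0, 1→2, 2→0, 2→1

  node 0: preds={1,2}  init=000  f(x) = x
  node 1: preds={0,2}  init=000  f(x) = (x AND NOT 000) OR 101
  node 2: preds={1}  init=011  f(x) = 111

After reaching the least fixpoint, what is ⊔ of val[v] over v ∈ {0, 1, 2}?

Iteration log — 5 steps:
  step 1. node 0  ⊔preds=011  new=011  old=000  +wl: 
  step 2. node 1  ⊔preds=011  new=111  old=000  +wl: 0
  step 3. node 2  ⊔preds=111  new=111  old=011  +wl: 1
  step 4. node 0  ⊔preds=111  new=111  old=011  +wl: 
  step 5. node 1  ⊔preds=111  new=111  stable

Least fixpoint reached:
  node 0: 111
  node 1: 111
  node 2: 111

111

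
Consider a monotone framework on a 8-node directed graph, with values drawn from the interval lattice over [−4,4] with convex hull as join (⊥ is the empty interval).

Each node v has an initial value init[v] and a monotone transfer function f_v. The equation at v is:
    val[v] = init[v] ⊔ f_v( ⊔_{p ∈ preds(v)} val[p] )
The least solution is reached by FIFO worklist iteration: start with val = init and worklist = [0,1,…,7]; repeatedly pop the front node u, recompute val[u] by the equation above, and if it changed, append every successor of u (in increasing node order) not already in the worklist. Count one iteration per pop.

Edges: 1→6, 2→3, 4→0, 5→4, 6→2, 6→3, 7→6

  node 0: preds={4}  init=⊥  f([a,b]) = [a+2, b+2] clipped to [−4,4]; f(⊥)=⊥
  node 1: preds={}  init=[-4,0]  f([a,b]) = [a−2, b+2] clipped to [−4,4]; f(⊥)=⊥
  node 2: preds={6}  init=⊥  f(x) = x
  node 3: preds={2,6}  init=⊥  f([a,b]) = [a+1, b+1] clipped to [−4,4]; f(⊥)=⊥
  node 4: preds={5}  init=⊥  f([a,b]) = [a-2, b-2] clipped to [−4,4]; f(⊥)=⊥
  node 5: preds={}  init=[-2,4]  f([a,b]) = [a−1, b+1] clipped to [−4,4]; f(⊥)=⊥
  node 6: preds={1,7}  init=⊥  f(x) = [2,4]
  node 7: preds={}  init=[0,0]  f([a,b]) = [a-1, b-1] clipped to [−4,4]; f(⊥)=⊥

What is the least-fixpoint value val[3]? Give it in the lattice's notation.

Iteration log — 11 steps:
  step 1. node 0  ⊔preds=⊥  new=⊥  stable
  step 2. node 1  ⊔preds=⊥  new=[-4,0]  stable
  step 3. node 2  ⊔preds=⊥  new=⊥  stable
  step 4. node 3  ⊔preds=⊥  new=⊥  stable
  step 5. node 4  ⊔preds=[-2,4]  new=[-4,2]  old=⊥  +wl: 0
  step 6. node 5  ⊔preds=⊥  new=[-2,4]  stable
  step 7. node 6  ⊔preds=[-4,0]  new=[2,4]  old=⊥  +wl: 2,3
  step 8. node 7  ⊔preds=⊥  new=[0,0]  stable
  step 9. node 0  ⊔preds=[-4,2]  new=[-2,4]  old=⊥  +wl: 
  step 10. node 2  ⊔preds=[2,4]  new=[2,4]  old=⊥  +wl: 
  step 11. node 3  ⊔preds=[2,4]  new=[3,4]  old=⊥  +wl: 

Least fixpoint reached:
  node 0: [-2,4]
  node 1: [-4,0]
  node 2: [2,4]
  node 3: [3,4]
  node 4: [-4,2]
  node 5: [-2,4]
  node 6: [2,4]
  node 7: [0,0]

[3,4]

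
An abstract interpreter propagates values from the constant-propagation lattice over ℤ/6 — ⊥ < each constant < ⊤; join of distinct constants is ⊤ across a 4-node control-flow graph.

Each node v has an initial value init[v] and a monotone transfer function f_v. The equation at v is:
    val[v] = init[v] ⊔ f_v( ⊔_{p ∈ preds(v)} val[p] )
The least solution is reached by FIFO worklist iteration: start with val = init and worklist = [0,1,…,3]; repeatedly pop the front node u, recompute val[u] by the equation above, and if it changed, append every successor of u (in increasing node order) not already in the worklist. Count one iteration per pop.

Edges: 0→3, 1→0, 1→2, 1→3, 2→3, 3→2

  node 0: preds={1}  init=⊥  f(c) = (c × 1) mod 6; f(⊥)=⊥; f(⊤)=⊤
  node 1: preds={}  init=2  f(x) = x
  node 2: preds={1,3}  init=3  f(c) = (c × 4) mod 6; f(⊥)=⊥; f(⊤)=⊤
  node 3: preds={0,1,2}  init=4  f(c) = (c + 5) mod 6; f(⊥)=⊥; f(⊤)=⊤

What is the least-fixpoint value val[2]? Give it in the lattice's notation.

Iteration log — 5 steps:
  step 1. node 0  ⊔preds=2  new=2  old=⊥  +wl: 
  step 2. node 1  ⊔preds=⊥  new=2  stable
  step 3. node 2  ⊔preds=⊤  new=⊤  old=3  +wl: 
  step 4. node 3  ⊔preds=⊤  new=⊤  old=4  +wl: 2
  step 5. node 2  ⊔preds=⊤  new=⊤  stable

Least fixpoint reached:
  node 0: 2
  node 1: 2
  node 2: ⊤
  node 3: ⊤

⊤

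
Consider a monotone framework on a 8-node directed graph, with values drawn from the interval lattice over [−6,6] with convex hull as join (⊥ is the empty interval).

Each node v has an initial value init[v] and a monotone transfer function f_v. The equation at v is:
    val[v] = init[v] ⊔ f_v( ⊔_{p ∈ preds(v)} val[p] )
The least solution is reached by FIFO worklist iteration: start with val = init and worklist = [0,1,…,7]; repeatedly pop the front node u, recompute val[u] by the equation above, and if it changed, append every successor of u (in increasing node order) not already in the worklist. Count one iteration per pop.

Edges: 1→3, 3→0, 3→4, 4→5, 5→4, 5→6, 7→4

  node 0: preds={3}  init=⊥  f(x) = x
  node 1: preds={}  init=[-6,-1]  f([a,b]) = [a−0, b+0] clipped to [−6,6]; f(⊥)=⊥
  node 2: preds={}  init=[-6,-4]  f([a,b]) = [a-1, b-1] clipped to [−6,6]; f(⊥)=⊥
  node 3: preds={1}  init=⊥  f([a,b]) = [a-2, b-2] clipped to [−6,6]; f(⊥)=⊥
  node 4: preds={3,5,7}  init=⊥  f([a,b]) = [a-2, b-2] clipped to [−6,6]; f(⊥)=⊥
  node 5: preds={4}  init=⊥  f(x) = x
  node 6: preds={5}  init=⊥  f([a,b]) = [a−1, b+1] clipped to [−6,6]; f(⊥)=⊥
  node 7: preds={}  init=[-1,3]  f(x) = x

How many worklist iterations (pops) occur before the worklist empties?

Iteration log — 10 steps:
  step 1. node 0  ⊔preds=⊥  new=⊥  stable
  step 2. node 1  ⊔preds=⊥  new=[-6,-1]  stable
  step 3. node 2  ⊔preds=⊥  new=[-6,-4]  stable
  step 4. node 3  ⊔preds=[-6,-1]  new=[-6,-3]  old=⊥  +wl: 0
  step 5. node 4  ⊔preds=[-6,3]  new=[-6,1]  old=⊥  +wl: 
  step 6. node 5  ⊔preds=[-6,1]  new=[-6,1]  old=⊥  +wl: 4
  step 7. node 6  ⊔preds=[-6,1]  new=[-6,2]  old=⊥  +wl: 
  step 8. node 7  ⊔preds=⊥  new=[-1,3]  stable
  step 9. node 0  ⊔preds=[-6,-3]  new=[-6,-3]  old=⊥  +wl: 
  step 10. node 4  ⊔preds=[-6,3]  new=[-6,1]  stable

Least fixpoint reached:
  node 0: [-6,-3]
  node 1: [-6,-1]
  node 2: [-6,-4]
  node 3: [-6,-3]
  node 4: [-6,1]
  node 5: [-6,1]
  node 6: [-6,2]
  node 7: [-1,3]

10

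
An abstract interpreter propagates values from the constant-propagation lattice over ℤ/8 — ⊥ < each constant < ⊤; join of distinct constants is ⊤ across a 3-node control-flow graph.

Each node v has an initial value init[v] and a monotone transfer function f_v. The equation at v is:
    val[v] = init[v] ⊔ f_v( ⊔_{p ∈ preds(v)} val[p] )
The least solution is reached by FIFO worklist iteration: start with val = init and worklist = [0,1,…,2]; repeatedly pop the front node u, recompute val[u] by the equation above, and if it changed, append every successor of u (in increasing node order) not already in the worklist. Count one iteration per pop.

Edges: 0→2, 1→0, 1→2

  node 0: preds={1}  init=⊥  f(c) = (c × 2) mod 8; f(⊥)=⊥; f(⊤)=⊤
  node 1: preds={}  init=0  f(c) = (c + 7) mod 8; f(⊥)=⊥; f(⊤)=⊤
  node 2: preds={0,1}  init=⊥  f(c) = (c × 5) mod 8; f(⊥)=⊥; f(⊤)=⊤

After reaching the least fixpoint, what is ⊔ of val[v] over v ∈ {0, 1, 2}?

0

Trace (3 dequeues):
  [1] u=0 | in 0 | out 0 | prev ⊥ | push {}
  [2] u=1 | in ⊥ | out 0 | ==
  [3] u=2 | in 0 | out 0 | prev ⊥ | push {}

Converged values:
  [0] 0
  [1] 0
  [2] 0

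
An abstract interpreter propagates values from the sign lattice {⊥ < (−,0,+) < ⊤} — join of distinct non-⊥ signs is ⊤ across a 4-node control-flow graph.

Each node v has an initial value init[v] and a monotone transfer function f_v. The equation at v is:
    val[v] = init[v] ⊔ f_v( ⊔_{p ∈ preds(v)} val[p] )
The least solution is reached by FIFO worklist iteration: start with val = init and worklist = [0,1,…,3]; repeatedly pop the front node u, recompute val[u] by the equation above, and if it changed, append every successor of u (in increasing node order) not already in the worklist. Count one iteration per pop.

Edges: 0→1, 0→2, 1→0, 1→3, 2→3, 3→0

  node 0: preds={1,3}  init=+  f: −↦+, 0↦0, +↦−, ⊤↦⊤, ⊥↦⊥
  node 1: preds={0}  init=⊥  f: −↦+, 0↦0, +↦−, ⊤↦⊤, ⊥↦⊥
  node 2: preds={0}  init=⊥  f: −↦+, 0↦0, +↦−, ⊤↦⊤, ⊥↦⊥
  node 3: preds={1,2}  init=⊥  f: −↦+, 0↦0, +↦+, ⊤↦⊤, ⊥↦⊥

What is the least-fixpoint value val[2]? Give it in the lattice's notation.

⊤

Trace (10 dequeues):
  [1] u=0 | in ⊥ | out + | ==
  [2] u=1 | in + | out − | prev ⊥ | push {0}
  [3] u=2 | in + | out − | prev ⊥ | push {}
  [4] u=3 | in − | out + | prev ⊥ | push {}
  [5] u=0 | in ⊤ | out ⊤ | prev + | push {1,2}
  [6] u=1 | in ⊤ | out ⊤ | prev − | push {0,3}
  [7] u=2 | in ⊤ | out ⊤ | prev − | push {}
  [8] u=0 | in ⊤ | out ⊤ | ==
  [9] u=3 | in ⊤ | out ⊤ | prev + | push {0}
  [10] u=0 | in ⊤ | out ⊤ | ==

Converged values:
  [0] ⊤
  [1] ⊤
  [2] ⊤
  [3] ⊤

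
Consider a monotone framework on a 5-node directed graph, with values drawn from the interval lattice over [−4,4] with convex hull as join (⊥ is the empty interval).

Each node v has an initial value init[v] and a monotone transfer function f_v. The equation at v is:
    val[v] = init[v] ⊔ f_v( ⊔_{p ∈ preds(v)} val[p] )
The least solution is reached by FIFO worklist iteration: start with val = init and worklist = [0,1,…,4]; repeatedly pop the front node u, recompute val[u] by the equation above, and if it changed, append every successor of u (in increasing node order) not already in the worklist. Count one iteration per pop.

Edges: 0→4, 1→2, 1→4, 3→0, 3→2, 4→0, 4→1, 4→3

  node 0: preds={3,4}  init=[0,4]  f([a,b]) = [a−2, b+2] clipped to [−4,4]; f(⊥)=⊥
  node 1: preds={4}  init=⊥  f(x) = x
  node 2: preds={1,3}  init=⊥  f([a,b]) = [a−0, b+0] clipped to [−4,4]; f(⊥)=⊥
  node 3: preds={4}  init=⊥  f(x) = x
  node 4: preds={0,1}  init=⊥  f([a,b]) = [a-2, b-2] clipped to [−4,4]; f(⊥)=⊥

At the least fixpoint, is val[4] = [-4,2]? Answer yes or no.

yes

Trace (16 dequeues):
  [1] u=0 | in ⊥ | out [0,4] | ==
  [2] u=1 | in ⊥ | out ⊥ | ==
  [3] u=2 | in ⊥ | out ⊥ | ==
  [4] u=3 | in ⊥ | out ⊥ | ==
  [5] u=4 | in [0,4] | out [-2,2] | prev ⊥ | push {0,1,3}
  [6] u=0 | in [-2,2] | out [-4,4] | prev [0,4] | push {4}
  [7] u=1 | in [-2,2] | out [-2,2] | prev ⊥ | push {2}
  [8] u=3 | in [-2,2] | out [-2,2] | prev ⊥ | push {0}
  [9] u=4 | in [-4,4] | out [-4,2] | prev [-2,2] | push {1,3}
  [10] u=2 | in [-2,2] | out [-2,2] | prev ⊥ | push {}
  [11] u=0 | in [-4,2] | out [-4,4] | ==
  [12] u=1 | in [-4,2] | out [-4,2] | prev [-2,2] | push {2,4}
  [13] u=3 | in [-4,2] | out [-4,2] | prev [-2,2] | push {0}
  [14] u=2 | in [-4,2] | out [-4,2] | prev [-2,2] | push {}
  [15] u=4 | in [-4,4] | out [-4,2] | ==
  [16] u=0 | in [-4,2] | out [-4,4] | ==

Converged values:
  [0] [-4,4]
  [1] [-4,2]
  [2] [-4,2]
  [3] [-4,2]
  [4] [-4,2]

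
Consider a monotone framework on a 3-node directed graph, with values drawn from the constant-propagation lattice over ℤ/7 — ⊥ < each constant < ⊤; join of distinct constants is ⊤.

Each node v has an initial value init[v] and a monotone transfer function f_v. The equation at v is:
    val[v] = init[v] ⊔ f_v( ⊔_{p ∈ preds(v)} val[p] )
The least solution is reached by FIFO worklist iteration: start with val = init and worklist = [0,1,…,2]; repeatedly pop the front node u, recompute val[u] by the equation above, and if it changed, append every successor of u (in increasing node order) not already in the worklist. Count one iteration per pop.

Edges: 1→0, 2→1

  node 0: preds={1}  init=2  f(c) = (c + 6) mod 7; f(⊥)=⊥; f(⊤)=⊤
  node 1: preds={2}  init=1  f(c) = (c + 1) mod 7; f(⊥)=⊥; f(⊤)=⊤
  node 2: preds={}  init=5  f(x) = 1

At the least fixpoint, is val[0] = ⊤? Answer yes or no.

yes

Iteration log — 5 steps:
  step 1. node 0  ⊔preds=1  new=⊤  old=2  +wl: 
  step 2. node 1  ⊔preds=5  new=⊤  old=1  +wl: 0
  step 3. node 2  ⊔preds=⊥  new=⊤  old=5  +wl: 1
  step 4. node 0  ⊔preds=⊤  new=⊤  stable
  step 5. node 1  ⊔preds=⊤  new=⊤  stable

Least fixpoint reached:
  node 0: ⊤
  node 1: ⊤
  node 2: ⊤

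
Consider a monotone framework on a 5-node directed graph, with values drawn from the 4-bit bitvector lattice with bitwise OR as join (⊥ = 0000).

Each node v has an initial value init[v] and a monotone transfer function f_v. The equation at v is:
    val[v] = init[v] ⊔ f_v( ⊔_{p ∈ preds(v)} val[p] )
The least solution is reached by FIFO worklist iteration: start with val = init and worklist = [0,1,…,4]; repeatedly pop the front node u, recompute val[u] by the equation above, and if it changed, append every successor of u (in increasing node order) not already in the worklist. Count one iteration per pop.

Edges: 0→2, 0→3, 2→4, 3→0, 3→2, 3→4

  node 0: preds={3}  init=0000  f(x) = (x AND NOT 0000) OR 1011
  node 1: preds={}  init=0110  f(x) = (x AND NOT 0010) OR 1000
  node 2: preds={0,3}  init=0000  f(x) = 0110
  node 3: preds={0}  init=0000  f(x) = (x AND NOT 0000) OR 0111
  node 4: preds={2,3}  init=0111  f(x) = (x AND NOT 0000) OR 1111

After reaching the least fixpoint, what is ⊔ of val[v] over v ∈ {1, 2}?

Trace (8 dequeues):
  [1] u=0 | in 0000 | out 1011 | prev 0000 | push {}
  [2] u=1 | in 0000 | out 1110 | prev 0110 | push {}
  [3] u=2 | in 1011 | out 0110 | prev 0000 | push {}
  [4] u=3 | in 1011 | out 1111 | prev 0000 | push {0,2}
  [5] u=4 | in 1111 | out 1111 | prev 0111 | push {}
  [6] u=0 | in 1111 | out 1111 | prev 1011 | push {3}
  [7] u=2 | in 1111 | out 0110 | ==
  [8] u=3 | in 1111 | out 1111 | ==

Converged values:
  [0] 1111
  [1] 1110
  [2] 0110
  [3] 1111
  [4] 1111

1110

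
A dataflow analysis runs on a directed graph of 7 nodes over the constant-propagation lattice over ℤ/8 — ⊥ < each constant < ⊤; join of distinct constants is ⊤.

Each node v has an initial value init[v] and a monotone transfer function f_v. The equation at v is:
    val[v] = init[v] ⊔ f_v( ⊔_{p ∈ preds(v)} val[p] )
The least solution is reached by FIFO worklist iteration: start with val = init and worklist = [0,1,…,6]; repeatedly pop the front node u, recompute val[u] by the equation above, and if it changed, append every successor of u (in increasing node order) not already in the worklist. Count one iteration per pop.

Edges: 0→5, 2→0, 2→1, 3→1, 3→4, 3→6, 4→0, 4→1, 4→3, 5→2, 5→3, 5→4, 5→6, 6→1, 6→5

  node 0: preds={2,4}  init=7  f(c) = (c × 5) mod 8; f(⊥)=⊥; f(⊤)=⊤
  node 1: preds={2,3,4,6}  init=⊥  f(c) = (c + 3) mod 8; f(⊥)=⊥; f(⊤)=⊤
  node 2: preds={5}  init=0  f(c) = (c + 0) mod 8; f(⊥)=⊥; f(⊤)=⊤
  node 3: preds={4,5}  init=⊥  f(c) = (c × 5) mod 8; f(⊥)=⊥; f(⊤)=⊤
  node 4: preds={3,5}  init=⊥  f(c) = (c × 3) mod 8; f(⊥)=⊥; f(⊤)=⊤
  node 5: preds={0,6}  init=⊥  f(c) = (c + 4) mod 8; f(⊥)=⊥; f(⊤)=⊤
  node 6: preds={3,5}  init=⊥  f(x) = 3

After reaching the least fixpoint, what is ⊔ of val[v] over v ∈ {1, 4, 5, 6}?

⊤

Trace (15 dequeues):
  [1] u=0 | in 0 | out ⊤ | prev 7 | push {}
  [2] u=1 | in 0 | out 3 | prev ⊥ | push {}
  [3] u=2 | in ⊥ | out 0 | ==
  [4] u=3 | in ⊥ | out ⊥ | ==
  [5] u=4 | in ⊥ | out ⊥ | ==
  [6] u=5 | in ⊤ | out ⊤ | prev ⊥ | push {2,3,4}
  [7] u=6 | in ⊤ | out 3 | prev ⊥ | push {1,5}
  [8] u=2 | in ⊤ | out ⊤ | prev 0 | push {0}
  [9] u=3 | in ⊤ | out ⊤ | prev ⊥ | push {6}
  [10] u=4 | in ⊤ | out ⊤ | prev ⊥ | push {3}
  [11] u=1 | in ⊤ | out ⊤ | prev 3 | push {}
  [12] u=5 | in ⊤ | out ⊤ | ==
  [13] u=0 | in ⊤ | out ⊤ | ==
  [14] u=6 | in ⊤ | out 3 | ==
  [15] u=3 | in ⊤ | out ⊤ | ==

Converged values:
  [0] ⊤
  [1] ⊤
  [2] ⊤
  [3] ⊤
  [4] ⊤
  [5] ⊤
  [6] 3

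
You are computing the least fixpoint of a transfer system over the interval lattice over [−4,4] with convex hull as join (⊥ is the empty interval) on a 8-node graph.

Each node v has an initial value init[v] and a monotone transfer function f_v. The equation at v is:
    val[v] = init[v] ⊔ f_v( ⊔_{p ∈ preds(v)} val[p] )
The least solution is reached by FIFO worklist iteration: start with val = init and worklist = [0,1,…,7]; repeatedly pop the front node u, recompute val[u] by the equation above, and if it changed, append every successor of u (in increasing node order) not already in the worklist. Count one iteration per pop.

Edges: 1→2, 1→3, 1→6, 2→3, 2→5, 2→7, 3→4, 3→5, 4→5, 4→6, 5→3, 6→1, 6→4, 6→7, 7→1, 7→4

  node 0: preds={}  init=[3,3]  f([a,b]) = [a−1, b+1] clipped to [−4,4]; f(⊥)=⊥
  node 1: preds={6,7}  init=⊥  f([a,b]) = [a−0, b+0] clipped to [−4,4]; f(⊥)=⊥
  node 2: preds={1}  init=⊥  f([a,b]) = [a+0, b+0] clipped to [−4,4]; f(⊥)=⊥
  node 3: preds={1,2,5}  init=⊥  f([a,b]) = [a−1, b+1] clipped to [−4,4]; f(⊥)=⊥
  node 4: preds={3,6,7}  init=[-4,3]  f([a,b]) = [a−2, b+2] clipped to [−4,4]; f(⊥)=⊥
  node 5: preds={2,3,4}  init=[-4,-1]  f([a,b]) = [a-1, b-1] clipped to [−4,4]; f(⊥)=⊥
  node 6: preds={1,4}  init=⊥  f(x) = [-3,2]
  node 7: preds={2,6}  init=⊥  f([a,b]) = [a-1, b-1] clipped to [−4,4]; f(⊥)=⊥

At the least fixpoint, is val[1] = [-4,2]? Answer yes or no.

yes

Iteration log — 18 steps:
  step 1. node 0  ⊔preds=⊥  new=[3,3]  stable
  step 2. node 1  ⊔preds=⊥  new=⊥  stable
  step 3. node 2  ⊔preds=⊥  new=⊥  stable
  step 4. node 3  ⊔preds=[-4,-1]  new=[-4,0]  old=⊥  +wl: 
  step 5. node 4  ⊔preds=[-4,0]  new=[-4,3]  stable
  step 6. node 5  ⊔preds=[-4,3]  new=[-4,2]  old=[-4,-1]  +wl: 3
  step 7. node 6  ⊔preds=[-4,3]  new=[-3,2]  old=⊥  +wl: 1,4
  step 8. node 7  ⊔preds=[-3,2]  new=[-4,1]  old=⊥  +wl: 
  step 9. node 3  ⊔preds=[-4,2]  new=[-4,3]  old=[-4,0]  +wl: 5
  step 10. node 1  ⊔preds=[-4,2]  new=[-4,2]  old=⊥  +wl: 2,3,6
  step 11. node 4  ⊔preds=[-4,3]  new=[-4,4]  old=[-4,3]  +wl: 
  step 12. node 5  ⊔preds=[-4,4]  new=[-4,3]  old=[-4,2]  +wl: 
  step 13. node 2  ⊔preds=[-4,2]  new=[-4,2]  old=⊥  +wl: 5,7
  step 14. node 3  ⊔preds=[-4,3]  new=[-4,4]  old=[-4,3]  +wl: 4
  step 15. node 6  ⊔preds=[-4,4]  new=[-3,2]  stable
  step 16. node 5  ⊔preds=[-4,4]  new=[-4,3]  stable
  step 17. node 7  ⊔preds=[-4,2]  new=[-4,1]  stable
  step 18. node 4  ⊔preds=[-4,4]  new=[-4,4]  stable

Least fixpoint reached:
  node 0: [3,3]
  node 1: [-4,2]
  node 2: [-4,2]
  node 3: [-4,4]
  node 4: [-4,4]
  node 5: [-4,3]
  node 6: [-3,2]
  node 7: [-4,1]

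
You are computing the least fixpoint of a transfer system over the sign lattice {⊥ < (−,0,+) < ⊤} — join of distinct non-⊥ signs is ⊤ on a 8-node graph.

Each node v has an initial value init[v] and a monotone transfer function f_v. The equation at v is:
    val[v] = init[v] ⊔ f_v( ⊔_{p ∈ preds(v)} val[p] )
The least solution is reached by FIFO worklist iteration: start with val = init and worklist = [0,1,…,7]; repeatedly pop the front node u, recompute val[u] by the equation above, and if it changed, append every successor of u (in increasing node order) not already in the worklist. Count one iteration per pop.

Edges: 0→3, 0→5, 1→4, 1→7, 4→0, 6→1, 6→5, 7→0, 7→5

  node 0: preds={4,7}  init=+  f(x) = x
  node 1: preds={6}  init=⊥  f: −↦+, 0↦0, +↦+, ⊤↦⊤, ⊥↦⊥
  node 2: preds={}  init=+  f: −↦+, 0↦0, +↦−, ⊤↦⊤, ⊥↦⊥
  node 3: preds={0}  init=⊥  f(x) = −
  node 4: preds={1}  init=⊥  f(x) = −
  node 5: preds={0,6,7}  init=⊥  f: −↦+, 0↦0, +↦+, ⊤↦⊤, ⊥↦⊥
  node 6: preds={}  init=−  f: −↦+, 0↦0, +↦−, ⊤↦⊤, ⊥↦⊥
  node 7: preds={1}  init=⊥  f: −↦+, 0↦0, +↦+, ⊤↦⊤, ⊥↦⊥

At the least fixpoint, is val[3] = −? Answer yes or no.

yes

Iteration log — 11 steps:
  step 1. node 0  ⊔preds=⊥  new=+  stable
  step 2. node 1  ⊔preds=−  new=+  old=⊥  +wl: 
  step 3. node 2  ⊔preds=⊥  new=+  stable
  step 4. node 3  ⊔preds=+  new=−  old=⊥  +wl: 
  step 5. node 4  ⊔preds=+  new=−  old=⊥  +wl: 0
  step 6. node 5  ⊔preds=⊤  new=⊤  old=⊥  +wl: 
  step 7. node 6  ⊔preds=⊥  new=−  stable
  step 8. node 7  ⊔preds=+  new=+  old=⊥  +wl: 5
  step 9. node 0  ⊔preds=⊤  new=⊤  old=+  +wl: 3
  step 10. node 5  ⊔preds=⊤  new=⊤  stable
  step 11. node 3  ⊔preds=⊤  new=−  stable

Least fixpoint reached:
  node 0: ⊤
  node 1: +
  node 2: +
  node 3: −
  node 4: −
  node 5: ⊤
  node 6: −
  node 7: +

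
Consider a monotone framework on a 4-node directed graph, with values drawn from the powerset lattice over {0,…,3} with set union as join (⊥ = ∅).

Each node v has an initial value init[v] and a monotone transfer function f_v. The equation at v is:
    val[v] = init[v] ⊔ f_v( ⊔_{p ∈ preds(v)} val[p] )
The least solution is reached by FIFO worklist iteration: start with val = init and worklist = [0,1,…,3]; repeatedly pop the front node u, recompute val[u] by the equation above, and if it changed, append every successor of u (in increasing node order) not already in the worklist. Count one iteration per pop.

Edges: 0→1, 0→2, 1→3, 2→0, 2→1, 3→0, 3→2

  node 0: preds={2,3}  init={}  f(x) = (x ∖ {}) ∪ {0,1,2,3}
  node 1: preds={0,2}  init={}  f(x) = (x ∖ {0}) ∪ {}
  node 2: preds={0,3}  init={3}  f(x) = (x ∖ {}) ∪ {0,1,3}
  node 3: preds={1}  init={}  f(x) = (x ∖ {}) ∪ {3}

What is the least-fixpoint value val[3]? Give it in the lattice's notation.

Iteration log — 7 steps:
  step 1. node 0  ⊔preds={3}  new={0,1,2,3}  old={}  +wl: 
  step 2. node 1  ⊔preds={0,1,2,3}  new={1,2,3}  old={}  +wl: 
  step 3. node 2  ⊔preds={0,1,2,3}  new={0,1,2,3}  old={3}  +wl: 0,1
  step 4. node 3  ⊔preds={1,2,3}  new={1,2,3}  old={}  +wl: 2
  step 5. node 0  ⊔preds={0,1,2,3}  new={0,1,2,3}  stable
  step 6. node 1  ⊔preds={0,1,2,3}  new={1,2,3}  stable
  step 7. node 2  ⊔preds={0,1,2,3}  new={0,1,2,3}  stable

Least fixpoint reached:
  node 0: {0,1,2,3}
  node 1: {1,2,3}
  node 2: {0,1,2,3}
  node 3: {1,2,3}

{1,2,3}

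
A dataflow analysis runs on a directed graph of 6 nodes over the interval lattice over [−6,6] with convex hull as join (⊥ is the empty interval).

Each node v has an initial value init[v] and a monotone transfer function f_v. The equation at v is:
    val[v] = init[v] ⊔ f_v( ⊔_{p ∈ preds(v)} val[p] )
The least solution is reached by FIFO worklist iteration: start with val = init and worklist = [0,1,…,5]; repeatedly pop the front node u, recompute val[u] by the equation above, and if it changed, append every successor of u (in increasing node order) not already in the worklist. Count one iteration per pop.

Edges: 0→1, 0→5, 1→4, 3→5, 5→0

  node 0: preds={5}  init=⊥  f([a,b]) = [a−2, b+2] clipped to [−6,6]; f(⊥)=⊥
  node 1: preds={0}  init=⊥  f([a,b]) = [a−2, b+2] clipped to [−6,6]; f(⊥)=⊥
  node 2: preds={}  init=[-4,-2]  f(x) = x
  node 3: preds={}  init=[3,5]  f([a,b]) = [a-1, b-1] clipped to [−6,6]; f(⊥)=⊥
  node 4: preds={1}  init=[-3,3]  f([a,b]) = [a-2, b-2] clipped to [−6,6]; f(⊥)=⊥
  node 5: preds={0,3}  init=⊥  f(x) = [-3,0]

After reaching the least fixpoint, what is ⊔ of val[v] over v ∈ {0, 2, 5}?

[-5,2]

Worklist (10 pops):
  #1 pop 0: in=⊥ → ⊥ (no change)
  #2 pop 1: in=⊥ → ⊥ (no change)
  #3 pop 2: in=⊥ → [-4,-2] (no change)
  #4 pop 3: in=⊥ → [3,5] (no change)
  #5 pop 4: in=⊥ → [-3,3] (no change)
  #6 pop 5: in=[3,5] → [-3,0] (was ⊥); enqueue [0]
  #7 pop 0: in=[-3,0] → [-5,2] (was ⊥); enqueue [1,5]
  #8 pop 1: in=[-5,2] → [-6,4] (was ⊥); enqueue [4]
  #9 pop 5: in=[-5,5] → [-3,0] (no change)
  #10 pop 4: in=[-6,4] → [-6,3] (was [-3,3]); enqueue []

Fixpoint:
  val[0] = [-5,2]
  val[1] = [-6,4]
  val[2] = [-4,-2]
  val[3] = [3,5]
  val[4] = [-6,3]
  val[5] = [-3,0]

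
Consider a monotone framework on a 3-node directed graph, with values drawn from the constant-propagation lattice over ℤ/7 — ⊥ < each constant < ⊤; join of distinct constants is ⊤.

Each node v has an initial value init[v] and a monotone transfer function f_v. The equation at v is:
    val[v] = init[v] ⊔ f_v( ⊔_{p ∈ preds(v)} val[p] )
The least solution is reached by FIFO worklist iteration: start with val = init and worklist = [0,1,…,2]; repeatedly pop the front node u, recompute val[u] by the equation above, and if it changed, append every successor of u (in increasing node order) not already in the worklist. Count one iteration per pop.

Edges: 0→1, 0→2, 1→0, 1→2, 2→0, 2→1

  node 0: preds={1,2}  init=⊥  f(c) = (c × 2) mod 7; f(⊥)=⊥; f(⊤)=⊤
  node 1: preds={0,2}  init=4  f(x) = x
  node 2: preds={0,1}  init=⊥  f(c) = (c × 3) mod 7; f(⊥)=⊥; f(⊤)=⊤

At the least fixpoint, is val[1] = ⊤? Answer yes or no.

Worklist (6 pops):
  #1 pop 0: in=4 → 1 (was ⊥); enqueue []
  #2 pop 1: in=1 → ⊤ (was 4); enqueue [0]
  #3 pop 2: in=⊤ → ⊤ (was ⊥); enqueue [1]
  #4 pop 0: in=⊤ → ⊤ (was 1); enqueue [2]
  #5 pop 1: in=⊤ → ⊤ (no change)
  #6 pop 2: in=⊤ → ⊤ (no change)

Fixpoint:
  val[0] = ⊤
  val[1] = ⊤
  val[2] = ⊤

yes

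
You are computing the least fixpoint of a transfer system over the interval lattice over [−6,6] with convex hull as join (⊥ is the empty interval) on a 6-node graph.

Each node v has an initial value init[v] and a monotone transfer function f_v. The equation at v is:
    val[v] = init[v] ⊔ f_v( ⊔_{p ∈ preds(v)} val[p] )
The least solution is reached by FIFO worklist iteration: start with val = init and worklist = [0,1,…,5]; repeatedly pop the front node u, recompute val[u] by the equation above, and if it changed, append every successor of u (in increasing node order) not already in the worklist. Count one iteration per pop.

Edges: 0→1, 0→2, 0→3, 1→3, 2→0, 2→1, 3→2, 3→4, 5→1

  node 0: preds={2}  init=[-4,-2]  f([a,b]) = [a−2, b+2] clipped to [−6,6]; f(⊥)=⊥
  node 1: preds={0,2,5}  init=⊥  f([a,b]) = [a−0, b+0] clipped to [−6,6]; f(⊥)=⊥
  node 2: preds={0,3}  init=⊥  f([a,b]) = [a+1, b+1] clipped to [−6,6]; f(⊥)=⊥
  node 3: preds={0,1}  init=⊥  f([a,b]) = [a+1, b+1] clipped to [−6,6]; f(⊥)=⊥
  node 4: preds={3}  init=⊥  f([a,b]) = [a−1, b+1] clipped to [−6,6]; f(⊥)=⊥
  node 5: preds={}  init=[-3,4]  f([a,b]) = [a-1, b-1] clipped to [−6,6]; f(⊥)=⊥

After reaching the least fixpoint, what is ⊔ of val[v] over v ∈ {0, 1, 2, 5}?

Iteration log — 19 steps:
  step 1. node 0  ⊔preds=⊥  new=[-4,-2]  stable
  step 2. node 1  ⊔preds=[-4,4]  new=[-4,4]  old=⊥  +wl: 
  step 3. node 2  ⊔preds=[-4,-2]  new=[-3,-1]  old=⊥  +wl: 0,1
  step 4. node 3  ⊔preds=[-4,4]  new=[-3,5]  old=⊥  +wl: 2
  step 5. node 4  ⊔preds=[-3,5]  new=[-4,6]  old=⊥  +wl: 
  step 6. node 5  ⊔preds=⊥  new=[-3,4]  stable
  step 7. node 0  ⊔preds=[-3,-1]  new=[-5,1]  old=[-4,-2]  +wl: 3
  step 8. node 1  ⊔preds=[-5,4]  new=[-5,4]  old=[-4,4]  +wl: 
  step 9. node 2  ⊔preds=[-5,5]  new=[-4,6]  old=[-3,-1]  +wl: 0,1
  step 10. node 3  ⊔preds=[-5,4]  new=[-4,5]  old=[-3,5]  +wl: 2,4
  step 11. node 0  ⊔preds=[-4,6]  new=[-6,6]  old=[-5,1]  +wl: 3
  step 12. node 1  ⊔preds=[-6,6]  new=[-6,6]  old=[-5,4]  +wl: 
  step 13. node 2  ⊔preds=[-6,6]  new=[-5,6]  old=[-4,6]  +wl: 0,1
  step 14. node 4  ⊔preds=[-4,5]  new=[-5,6]  old=[-4,6]  +wl: 
  step 15. node 3  ⊔preds=[-6,6]  new=[-5,6]  old=[-4,5]  +wl: 2,4
  step 16. node 0  ⊔preds=[-5,6]  new=[-6,6]  stable
  step 17. node 1  ⊔preds=[-6,6]  new=[-6,6]  stable
  step 18. node 2  ⊔preds=[-6,6]  new=[-5,6]  stable
  step 19. node 4  ⊔preds=[-5,6]  new=[-6,6]  old=[-5,6]  +wl: 

Least fixpoint reached:
  node 0: [-6,6]
  node 1: [-6,6]
  node 2: [-5,6]
  node 3: [-5,6]
  node 4: [-6,6]
  node 5: [-3,4]

[-6,6]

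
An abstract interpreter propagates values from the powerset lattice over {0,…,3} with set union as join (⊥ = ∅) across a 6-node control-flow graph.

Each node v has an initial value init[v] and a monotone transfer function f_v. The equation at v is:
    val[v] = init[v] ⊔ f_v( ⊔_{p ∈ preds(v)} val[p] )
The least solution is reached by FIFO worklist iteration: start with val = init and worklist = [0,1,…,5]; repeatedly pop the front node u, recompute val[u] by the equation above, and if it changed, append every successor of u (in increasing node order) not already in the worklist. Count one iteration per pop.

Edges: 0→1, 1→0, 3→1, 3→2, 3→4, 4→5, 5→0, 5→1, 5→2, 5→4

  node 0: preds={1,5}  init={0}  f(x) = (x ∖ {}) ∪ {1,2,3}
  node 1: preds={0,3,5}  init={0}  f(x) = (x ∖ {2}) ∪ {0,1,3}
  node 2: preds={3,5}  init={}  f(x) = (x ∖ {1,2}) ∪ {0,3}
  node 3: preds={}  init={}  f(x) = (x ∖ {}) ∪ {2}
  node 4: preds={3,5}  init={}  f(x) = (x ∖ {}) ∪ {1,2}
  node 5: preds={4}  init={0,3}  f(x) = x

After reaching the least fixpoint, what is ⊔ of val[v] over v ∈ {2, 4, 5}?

{0,1,2,3}

Trace (10 dequeues):
  [1] u=0 | in {0,3} | out {0,1,2,3} | prev {0} | push {}
  [2] u=1 | in {0,1,2,3} | out {0,1,3} | prev {0} | push {0}
  [3] u=2 | in {0,3} | out {0,3} | prev {} | push {}
  [4] u=3 | in {} | out {2} | prev {} | push {1,2}
  [5] u=4 | in {0,2,3} | out {0,1,2,3} | prev {} | push {}
  [6] u=5 | in {0,1,2,3} | out {0,1,2,3} | prev {0,3} | push {4}
  [7] u=0 | in {0,1,2,3} | out {0,1,2,3} | ==
  [8] u=1 | in {0,1,2,3} | out {0,1,3} | ==
  [9] u=2 | in {0,1,2,3} | out {0,3} | ==
  [10] u=4 | in {0,1,2,3} | out {0,1,2,3} | ==

Converged values:
  [0] {0,1,2,3}
  [1] {0,1,3}
  [2] {0,3}
  [3] {2}
  [4] {0,1,2,3}
  [5] {0,1,2,3}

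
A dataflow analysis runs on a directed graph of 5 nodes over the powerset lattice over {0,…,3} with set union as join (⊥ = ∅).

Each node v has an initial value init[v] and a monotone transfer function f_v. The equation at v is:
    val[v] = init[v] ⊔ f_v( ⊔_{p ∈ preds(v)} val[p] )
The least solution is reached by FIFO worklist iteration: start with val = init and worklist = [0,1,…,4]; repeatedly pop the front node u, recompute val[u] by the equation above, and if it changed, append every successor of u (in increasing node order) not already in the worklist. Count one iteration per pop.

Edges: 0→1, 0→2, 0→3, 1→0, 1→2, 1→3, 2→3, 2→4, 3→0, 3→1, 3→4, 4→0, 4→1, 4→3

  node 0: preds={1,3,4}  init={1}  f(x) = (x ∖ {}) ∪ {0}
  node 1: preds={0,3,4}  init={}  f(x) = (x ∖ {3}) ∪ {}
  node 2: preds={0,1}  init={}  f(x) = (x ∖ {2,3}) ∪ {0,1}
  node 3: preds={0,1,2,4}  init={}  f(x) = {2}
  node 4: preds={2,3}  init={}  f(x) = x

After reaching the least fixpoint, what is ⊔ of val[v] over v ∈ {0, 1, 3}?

Iteration log — 10 steps:
  step 1. node 0  ⊔preds={}  new={0,1}  old={1}  +wl: 
  step 2. node 1  ⊔preds={0,1}  new={0,1}  old={}  +wl: 0
  step 3. node 2  ⊔preds={0,1}  new={0,1}  old={}  +wl: 
  step 4. node 3  ⊔preds={0,1}  new={2}  old={}  +wl: 1
  step 5. node 4  ⊔preds={0,1,2}  new={0,1,2}  old={}  +wl: 3
  step 6. node 0  ⊔preds={0,1,2}  new={0,1,2}  old={0,1}  +wl: 2
  step 7. node 1  ⊔preds={0,1,2}  new={0,1,2}  old={0,1}  +wl: 0
  step 8. node 3  ⊔preds={0,1,2}  new={2}  stable
  step 9. node 2  ⊔preds={0,1,2}  new={0,1}  stable
  step 10. node 0  ⊔preds={0,1,2}  new={0,1,2}  stable

Least fixpoint reached:
  node 0: {0,1,2}
  node 1: {0,1,2}
  node 2: {0,1}
  node 3: {2}
  node 4: {0,1,2}

{0,1,2}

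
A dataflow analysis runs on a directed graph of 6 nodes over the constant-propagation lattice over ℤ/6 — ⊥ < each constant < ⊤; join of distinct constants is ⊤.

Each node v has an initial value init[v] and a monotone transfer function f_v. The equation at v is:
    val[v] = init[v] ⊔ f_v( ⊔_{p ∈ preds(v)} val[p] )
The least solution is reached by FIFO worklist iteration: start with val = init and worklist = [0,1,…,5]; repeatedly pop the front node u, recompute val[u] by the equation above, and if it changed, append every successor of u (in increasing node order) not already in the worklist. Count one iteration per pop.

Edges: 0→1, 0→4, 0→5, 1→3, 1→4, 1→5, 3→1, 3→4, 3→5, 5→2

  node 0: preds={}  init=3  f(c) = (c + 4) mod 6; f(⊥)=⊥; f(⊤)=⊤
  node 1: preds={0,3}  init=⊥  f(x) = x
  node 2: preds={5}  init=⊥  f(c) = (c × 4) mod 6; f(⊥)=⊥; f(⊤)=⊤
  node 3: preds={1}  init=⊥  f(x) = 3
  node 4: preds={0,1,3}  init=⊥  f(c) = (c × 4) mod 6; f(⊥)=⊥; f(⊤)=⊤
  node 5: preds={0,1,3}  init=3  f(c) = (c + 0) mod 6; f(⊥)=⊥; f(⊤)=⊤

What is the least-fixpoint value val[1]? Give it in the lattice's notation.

3

Trace (7 dequeues):
  [1] u=0 | in ⊥ | out 3 | ==
  [2] u=1 | in 3 | out 3 | prev ⊥ | push {}
  [3] u=2 | in 3 | out 0 | prev ⊥ | push {}
  [4] u=3 | in 3 | out 3 | prev ⊥ | push {1}
  [5] u=4 | in 3 | out 0 | prev ⊥ | push {}
  [6] u=5 | in 3 | out 3 | ==
  [7] u=1 | in 3 | out 3 | ==

Converged values:
  [0] 3
  [1] 3
  [2] 0
  [3] 3
  [4] 0
  [5] 3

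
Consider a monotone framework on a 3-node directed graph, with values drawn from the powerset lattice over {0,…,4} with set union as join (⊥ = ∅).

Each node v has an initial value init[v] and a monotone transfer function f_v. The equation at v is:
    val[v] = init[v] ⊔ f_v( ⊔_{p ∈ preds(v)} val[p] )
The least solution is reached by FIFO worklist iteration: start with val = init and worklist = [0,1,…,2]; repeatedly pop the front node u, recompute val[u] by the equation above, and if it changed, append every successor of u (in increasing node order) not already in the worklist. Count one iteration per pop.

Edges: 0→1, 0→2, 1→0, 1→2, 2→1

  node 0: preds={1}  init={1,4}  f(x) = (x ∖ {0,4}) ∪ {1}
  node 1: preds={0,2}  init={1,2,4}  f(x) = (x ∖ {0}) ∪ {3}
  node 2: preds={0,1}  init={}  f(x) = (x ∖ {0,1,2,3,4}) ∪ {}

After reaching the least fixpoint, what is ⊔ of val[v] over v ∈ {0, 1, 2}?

Worklist (6 pops):
  #1 pop 0: in={1,2,4} → {1,2,4} (was {1,4}); enqueue []
  #2 pop 1: in={1,2,4} → {1,2,3,4} (was {1,2,4}); enqueue [0]
  #3 pop 2: in={1,2,3,4} → {} (no change)
  #4 pop 0: in={1,2,3,4} → {1,2,3,4} (was {1,2,4}); enqueue [1,2]
  #5 pop 1: in={1,2,3,4} → {1,2,3,4} (no change)
  #6 pop 2: in={1,2,3,4} → {} (no change)

Fixpoint:
  val[0] = {1,2,3,4}
  val[1] = {1,2,3,4}
  val[2] = {}

{1,2,3,4}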